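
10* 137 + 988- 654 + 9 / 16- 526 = 18857 / 16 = 1178.56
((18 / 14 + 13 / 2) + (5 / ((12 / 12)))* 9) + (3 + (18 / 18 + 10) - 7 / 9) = 8317 / 126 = 66.01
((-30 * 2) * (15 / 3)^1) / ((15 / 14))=-280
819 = 819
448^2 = 200704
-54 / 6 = -9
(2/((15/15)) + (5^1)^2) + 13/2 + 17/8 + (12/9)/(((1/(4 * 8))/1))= 1879/24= 78.29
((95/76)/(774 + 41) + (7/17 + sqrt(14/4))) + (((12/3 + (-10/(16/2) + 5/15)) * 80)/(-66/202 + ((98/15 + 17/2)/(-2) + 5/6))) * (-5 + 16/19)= sqrt(14)/2 + 1312598196559/8946328676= 148.59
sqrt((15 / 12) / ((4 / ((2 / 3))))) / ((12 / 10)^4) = 0.22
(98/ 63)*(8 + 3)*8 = 1232/ 9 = 136.89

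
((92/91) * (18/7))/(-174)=-0.01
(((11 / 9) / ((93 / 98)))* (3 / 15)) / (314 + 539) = 1078 / 3569805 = 0.00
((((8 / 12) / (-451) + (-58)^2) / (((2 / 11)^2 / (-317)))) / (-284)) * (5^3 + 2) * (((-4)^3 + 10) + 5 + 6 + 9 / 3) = -5039056987525 / 8733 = -577013281.52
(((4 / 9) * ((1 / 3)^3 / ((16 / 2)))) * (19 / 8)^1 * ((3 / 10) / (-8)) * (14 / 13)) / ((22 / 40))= -133 / 370656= -0.00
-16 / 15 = -1.07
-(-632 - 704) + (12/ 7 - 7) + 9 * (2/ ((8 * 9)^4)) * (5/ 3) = 41721661475/ 31352832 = 1330.71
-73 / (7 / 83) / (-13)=6059 / 91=66.58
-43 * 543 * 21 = -490329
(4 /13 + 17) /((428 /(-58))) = -6525 /2782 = -2.35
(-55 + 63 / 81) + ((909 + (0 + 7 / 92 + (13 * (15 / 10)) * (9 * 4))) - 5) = 1284935 / 828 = 1551.85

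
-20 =-20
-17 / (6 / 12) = -34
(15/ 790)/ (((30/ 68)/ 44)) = 748/ 395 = 1.89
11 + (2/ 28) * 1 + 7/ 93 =14513/ 1302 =11.15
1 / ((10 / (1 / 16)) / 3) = 3 / 160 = 0.02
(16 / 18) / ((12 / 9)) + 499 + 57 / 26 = 39145 / 78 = 501.86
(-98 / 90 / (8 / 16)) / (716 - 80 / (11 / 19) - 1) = -1078 / 285525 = -0.00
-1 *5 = -5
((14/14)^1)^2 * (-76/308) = -19/77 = -0.25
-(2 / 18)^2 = -1 / 81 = -0.01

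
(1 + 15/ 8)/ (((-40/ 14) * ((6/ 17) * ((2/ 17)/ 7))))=-325703/ 1920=-169.64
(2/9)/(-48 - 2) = -1/225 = -0.00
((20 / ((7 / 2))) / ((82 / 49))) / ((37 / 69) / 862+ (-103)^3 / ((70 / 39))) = -72860550 / 12990519135863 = -0.00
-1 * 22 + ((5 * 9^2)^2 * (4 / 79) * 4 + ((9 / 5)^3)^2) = 41021077589 / 1234375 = 33232.27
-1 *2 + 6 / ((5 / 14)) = 74 / 5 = 14.80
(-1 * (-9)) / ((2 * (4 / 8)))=9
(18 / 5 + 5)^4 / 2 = 3418801 / 1250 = 2735.04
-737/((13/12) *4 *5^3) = -2211/1625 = -1.36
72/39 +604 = 7876/13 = 605.85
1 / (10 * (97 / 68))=34 / 485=0.07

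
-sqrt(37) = -6.08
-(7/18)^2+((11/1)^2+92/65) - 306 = -3869477/21060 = -183.74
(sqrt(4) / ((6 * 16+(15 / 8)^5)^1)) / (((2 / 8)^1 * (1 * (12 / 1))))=65536 / 11715309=0.01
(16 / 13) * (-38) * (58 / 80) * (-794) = 1749976 / 65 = 26922.71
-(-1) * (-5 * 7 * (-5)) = 175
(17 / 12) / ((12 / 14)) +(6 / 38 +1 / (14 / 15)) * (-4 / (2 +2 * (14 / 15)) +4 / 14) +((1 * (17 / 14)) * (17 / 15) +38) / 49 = 5499917 / 3580920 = 1.54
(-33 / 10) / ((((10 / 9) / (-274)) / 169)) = 6876441 / 50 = 137528.82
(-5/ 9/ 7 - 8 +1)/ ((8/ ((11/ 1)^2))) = -107.08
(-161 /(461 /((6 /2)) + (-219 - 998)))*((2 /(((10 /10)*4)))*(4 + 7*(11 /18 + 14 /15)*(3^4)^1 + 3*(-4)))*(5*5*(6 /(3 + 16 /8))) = 12572973 /6380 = 1970.69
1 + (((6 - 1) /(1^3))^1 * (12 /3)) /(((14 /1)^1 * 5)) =1.29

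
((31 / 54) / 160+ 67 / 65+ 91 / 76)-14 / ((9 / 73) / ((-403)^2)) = -18442441.99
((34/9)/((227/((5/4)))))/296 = 0.00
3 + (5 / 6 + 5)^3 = 201.50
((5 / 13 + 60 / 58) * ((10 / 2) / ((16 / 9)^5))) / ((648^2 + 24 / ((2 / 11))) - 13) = 0.00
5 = 5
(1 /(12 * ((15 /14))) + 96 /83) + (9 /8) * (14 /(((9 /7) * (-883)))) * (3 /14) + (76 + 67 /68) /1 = 35082444679 /448528680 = 78.22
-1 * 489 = -489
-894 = -894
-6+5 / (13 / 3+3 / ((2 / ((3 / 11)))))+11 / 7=-7393 / 2191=-3.37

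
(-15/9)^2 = 2.78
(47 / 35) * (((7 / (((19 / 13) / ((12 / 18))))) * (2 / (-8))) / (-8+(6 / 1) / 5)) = 611 / 3876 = 0.16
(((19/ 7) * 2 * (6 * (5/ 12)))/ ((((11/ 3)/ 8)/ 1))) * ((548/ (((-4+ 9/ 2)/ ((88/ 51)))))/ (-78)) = -3331840/ 4641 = -717.91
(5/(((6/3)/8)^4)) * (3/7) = 3840/7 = 548.57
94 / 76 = 1.24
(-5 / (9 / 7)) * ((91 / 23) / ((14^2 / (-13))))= 845 / 828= 1.02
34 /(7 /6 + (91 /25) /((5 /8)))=4.86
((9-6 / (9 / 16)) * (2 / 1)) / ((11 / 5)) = -50 / 33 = -1.52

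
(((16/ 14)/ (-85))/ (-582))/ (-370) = -2/ 32031825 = -0.00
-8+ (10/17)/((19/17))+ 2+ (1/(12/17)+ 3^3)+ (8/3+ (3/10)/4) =58561/2280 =25.68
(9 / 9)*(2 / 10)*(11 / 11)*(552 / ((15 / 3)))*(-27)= -14904 / 25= -596.16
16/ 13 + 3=55/ 13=4.23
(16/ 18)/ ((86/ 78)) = 104/ 129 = 0.81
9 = 9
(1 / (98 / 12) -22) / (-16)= 67 / 49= 1.37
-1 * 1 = -1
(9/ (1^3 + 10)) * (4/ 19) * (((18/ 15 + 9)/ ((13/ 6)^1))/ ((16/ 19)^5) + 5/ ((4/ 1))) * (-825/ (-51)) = 18964869615/ 550371328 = 34.46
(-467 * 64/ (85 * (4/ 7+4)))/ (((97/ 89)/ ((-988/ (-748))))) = -143724854/ 1541815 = -93.22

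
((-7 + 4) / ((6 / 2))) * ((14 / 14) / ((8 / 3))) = -3 / 8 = -0.38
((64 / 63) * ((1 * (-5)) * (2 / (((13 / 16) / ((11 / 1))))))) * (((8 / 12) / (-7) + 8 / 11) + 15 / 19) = -63887360 / 326781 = -195.51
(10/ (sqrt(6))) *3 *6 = 30 *sqrt(6) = 73.48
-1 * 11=-11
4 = 4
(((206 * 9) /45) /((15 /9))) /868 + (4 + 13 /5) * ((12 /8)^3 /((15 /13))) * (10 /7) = 599073 /21700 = 27.61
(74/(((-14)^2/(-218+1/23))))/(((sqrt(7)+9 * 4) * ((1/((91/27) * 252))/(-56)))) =3240724032/29647 - 90020112 * sqrt(7)/29647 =101276.80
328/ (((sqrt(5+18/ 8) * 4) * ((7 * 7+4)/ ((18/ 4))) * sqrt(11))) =738 * sqrt(319)/ 16907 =0.78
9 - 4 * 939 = -3747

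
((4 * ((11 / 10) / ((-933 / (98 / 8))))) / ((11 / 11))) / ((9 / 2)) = -539 / 41985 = -0.01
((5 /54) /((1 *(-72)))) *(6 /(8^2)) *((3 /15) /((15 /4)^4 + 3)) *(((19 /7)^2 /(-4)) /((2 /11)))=3971 /3263661072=0.00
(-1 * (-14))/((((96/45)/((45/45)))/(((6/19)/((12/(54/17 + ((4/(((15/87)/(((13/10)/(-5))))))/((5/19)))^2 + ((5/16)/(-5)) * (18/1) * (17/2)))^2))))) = 21286957330608649804663/5491000000000000000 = 3876.70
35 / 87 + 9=818 / 87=9.40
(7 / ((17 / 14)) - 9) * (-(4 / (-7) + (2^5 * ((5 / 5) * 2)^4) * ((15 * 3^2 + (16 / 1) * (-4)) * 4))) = 470435.80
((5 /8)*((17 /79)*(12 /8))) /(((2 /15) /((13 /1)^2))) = 646425 /2528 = 255.71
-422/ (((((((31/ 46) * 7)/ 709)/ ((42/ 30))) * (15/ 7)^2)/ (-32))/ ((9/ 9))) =21580553344/ 34875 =618797.23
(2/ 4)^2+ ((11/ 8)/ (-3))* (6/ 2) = -9/ 8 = -1.12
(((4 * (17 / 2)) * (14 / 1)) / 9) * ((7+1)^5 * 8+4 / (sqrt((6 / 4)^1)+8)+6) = 5199318488 / 375 - 1904 * sqrt(6) / 1125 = 13864845.16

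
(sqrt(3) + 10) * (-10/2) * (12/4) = -150 - 15 * sqrt(3) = -175.98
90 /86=45 /43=1.05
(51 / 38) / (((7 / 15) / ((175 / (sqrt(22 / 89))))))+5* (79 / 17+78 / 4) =4105 / 34+19125* sqrt(1958) / 836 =1133.02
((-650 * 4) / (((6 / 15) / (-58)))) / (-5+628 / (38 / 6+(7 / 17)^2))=1062763000 / 258143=4116.95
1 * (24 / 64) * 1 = 3 / 8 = 0.38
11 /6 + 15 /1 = 101 /6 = 16.83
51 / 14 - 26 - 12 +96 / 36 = -1331 / 42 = -31.69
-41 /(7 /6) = -246 /7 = -35.14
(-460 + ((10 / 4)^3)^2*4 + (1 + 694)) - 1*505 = 11305 / 16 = 706.56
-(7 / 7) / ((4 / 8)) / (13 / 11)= -1.69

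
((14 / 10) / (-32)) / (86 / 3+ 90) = -21 / 56960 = -0.00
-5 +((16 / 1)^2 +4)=255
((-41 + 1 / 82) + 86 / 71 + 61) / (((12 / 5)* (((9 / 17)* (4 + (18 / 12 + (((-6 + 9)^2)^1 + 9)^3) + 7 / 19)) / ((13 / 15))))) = 518841037 / 209230558596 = 0.00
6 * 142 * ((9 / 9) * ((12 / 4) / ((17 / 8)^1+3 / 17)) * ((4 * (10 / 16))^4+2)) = 14273982 / 313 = 45603.78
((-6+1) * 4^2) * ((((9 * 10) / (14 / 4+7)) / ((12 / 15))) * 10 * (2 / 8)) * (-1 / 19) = 15000 / 133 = 112.78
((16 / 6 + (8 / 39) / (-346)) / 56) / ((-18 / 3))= -1499 / 188916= -0.01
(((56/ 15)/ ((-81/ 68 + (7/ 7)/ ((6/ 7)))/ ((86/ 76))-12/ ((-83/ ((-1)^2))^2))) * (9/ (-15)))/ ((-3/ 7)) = -3948113456/ 17677175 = -223.35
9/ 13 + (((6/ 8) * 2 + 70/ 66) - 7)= -3215/ 858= -3.75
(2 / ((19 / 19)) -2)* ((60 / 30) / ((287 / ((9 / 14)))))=0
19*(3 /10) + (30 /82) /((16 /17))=19971 /3280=6.09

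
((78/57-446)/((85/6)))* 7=-354816/1615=-219.70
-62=-62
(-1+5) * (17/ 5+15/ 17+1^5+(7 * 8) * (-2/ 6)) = -13652/ 255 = -53.54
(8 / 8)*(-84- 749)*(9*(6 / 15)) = -14994 / 5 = -2998.80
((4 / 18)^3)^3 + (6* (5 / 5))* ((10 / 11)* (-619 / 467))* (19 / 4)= -68346782936791 / 1990179051993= -34.34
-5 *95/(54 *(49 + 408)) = -475/24678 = -0.02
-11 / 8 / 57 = -11 / 456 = -0.02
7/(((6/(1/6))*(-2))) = -7/72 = -0.10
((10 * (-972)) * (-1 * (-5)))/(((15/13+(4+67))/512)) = -161740800/469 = -344863.11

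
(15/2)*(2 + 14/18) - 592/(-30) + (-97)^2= 283487/30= 9449.57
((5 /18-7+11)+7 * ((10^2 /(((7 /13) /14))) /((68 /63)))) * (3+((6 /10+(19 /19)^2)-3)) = 20644036 /765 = 26985.67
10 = 10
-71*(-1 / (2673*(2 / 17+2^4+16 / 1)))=1207 / 1459458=0.00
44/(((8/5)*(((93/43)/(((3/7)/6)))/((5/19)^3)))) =0.02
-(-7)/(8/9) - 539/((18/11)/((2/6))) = -101.92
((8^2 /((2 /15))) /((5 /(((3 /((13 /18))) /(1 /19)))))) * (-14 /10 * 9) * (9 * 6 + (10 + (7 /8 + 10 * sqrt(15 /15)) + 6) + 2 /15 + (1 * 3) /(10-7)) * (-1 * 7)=1370067048 /25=54802681.92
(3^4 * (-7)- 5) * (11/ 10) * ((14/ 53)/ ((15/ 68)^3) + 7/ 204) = -471517193147/ 30408750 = -15505.97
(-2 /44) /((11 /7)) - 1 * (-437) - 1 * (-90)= 127527 /242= 526.97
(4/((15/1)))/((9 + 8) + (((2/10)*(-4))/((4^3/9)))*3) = 64/3999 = 0.02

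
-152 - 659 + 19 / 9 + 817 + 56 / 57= 1555 / 171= 9.09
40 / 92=10 / 23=0.43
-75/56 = -1.34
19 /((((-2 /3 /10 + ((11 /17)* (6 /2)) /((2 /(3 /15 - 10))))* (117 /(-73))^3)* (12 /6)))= 125652491 /521591967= 0.24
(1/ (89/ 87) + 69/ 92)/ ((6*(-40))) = -41/ 5696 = -0.01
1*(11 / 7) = 11 / 7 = 1.57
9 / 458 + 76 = 34817 / 458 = 76.02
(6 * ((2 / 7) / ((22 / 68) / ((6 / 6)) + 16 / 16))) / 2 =68 / 105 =0.65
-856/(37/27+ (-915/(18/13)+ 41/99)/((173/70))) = 5497767/1707463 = 3.22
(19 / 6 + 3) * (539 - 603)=-1184 / 3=-394.67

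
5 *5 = 25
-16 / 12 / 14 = -2 / 21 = -0.10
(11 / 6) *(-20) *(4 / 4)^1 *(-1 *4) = 440 / 3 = 146.67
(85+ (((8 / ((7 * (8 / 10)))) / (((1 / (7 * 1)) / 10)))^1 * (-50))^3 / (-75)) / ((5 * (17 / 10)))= 10000000510 / 51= 196078441.37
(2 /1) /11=0.18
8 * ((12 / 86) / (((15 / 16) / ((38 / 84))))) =2432 / 4515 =0.54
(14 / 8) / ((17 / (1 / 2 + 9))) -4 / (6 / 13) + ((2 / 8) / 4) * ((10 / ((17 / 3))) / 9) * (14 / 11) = -11479 / 1496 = -7.67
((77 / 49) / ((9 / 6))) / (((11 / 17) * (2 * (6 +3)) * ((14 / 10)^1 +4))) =85 / 5103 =0.02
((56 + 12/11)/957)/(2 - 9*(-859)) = 628/81405291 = 0.00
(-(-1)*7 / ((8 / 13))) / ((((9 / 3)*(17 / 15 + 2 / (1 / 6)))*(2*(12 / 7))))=3185 / 37824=0.08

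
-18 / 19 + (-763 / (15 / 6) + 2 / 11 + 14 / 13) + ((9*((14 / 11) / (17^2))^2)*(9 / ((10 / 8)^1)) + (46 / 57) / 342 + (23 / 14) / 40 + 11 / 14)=-304.06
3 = 3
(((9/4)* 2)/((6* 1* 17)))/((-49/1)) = -3/3332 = -0.00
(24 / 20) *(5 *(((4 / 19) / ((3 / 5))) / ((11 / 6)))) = 240 / 209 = 1.15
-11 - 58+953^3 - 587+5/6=5193135131/6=865522521.83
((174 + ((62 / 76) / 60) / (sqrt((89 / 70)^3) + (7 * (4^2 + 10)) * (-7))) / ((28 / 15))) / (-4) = -3450932946175255 / 148086020566246 + 13795 * sqrt(6230) / 676964665445696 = -23.30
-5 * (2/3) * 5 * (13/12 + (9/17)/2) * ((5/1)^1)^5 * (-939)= 6724609375/102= 65927542.89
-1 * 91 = -91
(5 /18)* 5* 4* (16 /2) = 400 /9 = 44.44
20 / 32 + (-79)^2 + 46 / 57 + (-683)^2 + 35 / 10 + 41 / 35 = 472736.10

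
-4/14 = -0.29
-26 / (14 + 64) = -1 / 3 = -0.33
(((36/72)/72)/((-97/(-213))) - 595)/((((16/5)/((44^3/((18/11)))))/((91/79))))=-18454443102095/1655208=-11149319.66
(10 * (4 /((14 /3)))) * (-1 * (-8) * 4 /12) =160 /7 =22.86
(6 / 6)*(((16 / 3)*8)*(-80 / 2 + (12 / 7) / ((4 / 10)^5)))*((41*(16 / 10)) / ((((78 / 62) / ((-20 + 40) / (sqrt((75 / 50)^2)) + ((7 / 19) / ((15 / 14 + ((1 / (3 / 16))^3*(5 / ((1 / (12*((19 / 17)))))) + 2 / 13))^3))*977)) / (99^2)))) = 1456469592376095234518780504338504728576 / 39318478588739584135995142231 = 37042877666.00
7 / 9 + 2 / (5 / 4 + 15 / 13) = 1811 / 1125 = 1.61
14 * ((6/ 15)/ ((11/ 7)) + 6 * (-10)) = -46004/ 55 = -836.44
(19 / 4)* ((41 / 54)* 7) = 5453 / 216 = 25.25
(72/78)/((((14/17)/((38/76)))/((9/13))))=459/1183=0.39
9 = 9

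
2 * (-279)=-558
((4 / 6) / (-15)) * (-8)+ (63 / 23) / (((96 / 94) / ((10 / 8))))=245627 / 66240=3.71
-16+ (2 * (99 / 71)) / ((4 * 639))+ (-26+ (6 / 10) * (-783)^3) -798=-14519594931347 / 50410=-288030052.20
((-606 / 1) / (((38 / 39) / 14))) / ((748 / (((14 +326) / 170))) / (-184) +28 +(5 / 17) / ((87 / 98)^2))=-1958441147208 / 5924535103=-330.56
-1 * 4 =-4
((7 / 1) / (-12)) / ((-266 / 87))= 29 / 152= 0.19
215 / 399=0.54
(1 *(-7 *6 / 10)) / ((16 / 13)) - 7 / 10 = -329 / 80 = -4.11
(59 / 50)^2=3481 / 2500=1.39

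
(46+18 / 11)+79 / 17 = 9777 / 187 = 52.28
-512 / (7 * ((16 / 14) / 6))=-384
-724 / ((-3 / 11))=7964 / 3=2654.67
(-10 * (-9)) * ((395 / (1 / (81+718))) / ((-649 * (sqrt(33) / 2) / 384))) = -5851213.40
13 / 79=0.16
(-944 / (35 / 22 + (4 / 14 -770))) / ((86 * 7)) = 10384 / 5086513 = 0.00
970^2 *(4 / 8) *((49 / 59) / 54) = 11526025 / 1593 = 7235.42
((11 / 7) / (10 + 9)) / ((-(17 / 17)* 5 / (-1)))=11 / 665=0.02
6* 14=84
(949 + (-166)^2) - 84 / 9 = 85487 / 3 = 28495.67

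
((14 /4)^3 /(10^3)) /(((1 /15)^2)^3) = 31255875 /64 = 488373.05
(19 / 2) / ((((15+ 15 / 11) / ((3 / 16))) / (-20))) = -209 / 96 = -2.18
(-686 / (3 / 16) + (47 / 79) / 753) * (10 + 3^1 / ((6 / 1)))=-1523501399 / 39658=-38415.99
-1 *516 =-516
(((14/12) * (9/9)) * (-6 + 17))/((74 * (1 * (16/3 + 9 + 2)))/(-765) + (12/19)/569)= -636821955/78346292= -8.13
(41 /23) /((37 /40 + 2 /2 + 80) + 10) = 1640 /84571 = 0.02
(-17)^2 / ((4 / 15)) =4335 / 4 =1083.75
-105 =-105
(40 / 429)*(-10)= -400 / 429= -0.93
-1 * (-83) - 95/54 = 4387/54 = 81.24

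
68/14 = 34/7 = 4.86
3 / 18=1 / 6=0.17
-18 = -18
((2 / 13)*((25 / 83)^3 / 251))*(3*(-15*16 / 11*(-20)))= 450000000 / 20523150791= 0.02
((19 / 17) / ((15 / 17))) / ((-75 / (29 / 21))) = -551 / 23625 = -0.02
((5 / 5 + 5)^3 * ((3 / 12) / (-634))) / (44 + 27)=-27 / 22507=-0.00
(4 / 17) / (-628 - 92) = -1 / 3060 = -0.00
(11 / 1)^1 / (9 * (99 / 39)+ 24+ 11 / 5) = 715 / 3188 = 0.22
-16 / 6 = -8 / 3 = -2.67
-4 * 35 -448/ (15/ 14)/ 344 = -91084/ 645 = -141.22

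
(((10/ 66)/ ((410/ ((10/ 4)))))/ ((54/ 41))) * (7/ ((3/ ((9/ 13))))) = 35/ 30888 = 0.00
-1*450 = -450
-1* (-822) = 822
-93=-93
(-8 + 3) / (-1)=5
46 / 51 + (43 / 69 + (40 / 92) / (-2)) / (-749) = 0.90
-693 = -693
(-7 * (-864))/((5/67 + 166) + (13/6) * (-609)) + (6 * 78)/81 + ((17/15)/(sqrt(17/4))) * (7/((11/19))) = 7.18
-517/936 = -0.55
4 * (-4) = -16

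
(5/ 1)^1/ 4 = 5/ 4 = 1.25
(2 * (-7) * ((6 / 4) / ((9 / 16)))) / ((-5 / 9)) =336 / 5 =67.20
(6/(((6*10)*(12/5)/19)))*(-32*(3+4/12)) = -84.44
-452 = -452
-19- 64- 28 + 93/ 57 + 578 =8904/ 19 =468.63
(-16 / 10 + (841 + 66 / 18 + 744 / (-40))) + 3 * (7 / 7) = 12412 / 15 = 827.47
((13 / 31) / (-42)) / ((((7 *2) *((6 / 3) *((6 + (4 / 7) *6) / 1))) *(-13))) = 1 / 343728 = 0.00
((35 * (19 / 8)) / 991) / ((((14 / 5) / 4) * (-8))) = -475 / 31712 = -0.01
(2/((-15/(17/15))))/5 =-34/1125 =-0.03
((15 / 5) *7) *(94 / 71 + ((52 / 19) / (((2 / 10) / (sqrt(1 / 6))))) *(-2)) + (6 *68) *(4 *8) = 928950 / 71- 1820 *sqrt(6) / 19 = 12849.17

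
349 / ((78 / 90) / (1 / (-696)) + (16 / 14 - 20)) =-12215 / 21772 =-0.56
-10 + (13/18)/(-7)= -1273/126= -10.10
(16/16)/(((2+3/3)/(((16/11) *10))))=160/33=4.85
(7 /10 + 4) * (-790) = -3713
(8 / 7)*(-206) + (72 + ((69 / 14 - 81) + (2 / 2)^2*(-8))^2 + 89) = 1370741 / 196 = 6993.58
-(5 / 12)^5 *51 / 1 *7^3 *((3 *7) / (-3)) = 127553125 / 82944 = 1537.82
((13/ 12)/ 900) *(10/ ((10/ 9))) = 13/ 1200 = 0.01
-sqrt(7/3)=-sqrt(21)/3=-1.53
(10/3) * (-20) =-200/3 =-66.67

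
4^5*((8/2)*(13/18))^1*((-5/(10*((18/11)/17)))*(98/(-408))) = 3690.93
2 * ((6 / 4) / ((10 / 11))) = 3.30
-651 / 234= -217 / 78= -2.78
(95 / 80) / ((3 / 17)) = 323 / 48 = 6.73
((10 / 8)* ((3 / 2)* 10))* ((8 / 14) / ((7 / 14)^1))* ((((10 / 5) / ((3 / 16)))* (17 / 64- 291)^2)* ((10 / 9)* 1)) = 43277556125 / 2016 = 21467041.73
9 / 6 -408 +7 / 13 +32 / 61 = -643023 / 1586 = -405.44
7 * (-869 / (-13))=6083 / 13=467.92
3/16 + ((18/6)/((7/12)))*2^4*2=18453/112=164.76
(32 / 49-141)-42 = -8935 / 49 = -182.35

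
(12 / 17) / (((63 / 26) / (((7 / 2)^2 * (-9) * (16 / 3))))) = -2912 / 17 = -171.29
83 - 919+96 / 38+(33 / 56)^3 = -2780372173 / 3336704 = -833.27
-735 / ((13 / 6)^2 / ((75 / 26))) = -992250 / 2197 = -451.64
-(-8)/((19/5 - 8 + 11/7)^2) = 1225/1058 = 1.16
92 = 92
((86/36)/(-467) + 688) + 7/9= 1929941/2802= 688.77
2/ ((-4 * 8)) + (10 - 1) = 143/ 16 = 8.94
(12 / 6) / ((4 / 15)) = 15 / 2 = 7.50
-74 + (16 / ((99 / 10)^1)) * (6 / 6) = -7166 / 99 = -72.38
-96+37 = -59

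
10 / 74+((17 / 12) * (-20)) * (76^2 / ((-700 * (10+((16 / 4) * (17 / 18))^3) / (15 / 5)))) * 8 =2652609791 / 30169615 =87.92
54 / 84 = 9 / 14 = 0.64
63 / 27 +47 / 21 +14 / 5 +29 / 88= 23719 / 3080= 7.70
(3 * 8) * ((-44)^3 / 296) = -255552 / 37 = -6906.81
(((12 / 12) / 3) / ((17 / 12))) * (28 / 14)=0.47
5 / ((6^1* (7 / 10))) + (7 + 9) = 361 / 21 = 17.19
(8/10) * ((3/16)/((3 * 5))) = 1/100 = 0.01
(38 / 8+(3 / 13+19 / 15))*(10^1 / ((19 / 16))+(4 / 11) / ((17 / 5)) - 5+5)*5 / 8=1118575 / 33592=33.30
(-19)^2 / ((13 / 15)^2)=480.62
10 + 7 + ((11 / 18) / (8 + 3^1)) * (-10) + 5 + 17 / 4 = 25.69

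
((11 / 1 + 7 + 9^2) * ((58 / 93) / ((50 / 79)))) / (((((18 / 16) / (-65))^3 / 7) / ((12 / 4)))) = -992169418240 / 2511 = -395129198.82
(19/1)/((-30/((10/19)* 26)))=-26/3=-8.67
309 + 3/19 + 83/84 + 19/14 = 497159/1596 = 311.50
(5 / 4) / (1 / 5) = 25 / 4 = 6.25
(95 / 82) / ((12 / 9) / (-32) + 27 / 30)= 5700 / 4223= 1.35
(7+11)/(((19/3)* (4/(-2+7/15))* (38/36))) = -1863/1805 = -1.03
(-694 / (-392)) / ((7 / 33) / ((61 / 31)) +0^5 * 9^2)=698511 / 42532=16.42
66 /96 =11 /16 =0.69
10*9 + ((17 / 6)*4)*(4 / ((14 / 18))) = 1038 / 7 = 148.29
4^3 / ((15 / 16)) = 1024 / 15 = 68.27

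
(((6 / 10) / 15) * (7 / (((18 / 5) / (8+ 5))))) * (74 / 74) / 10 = 91 / 900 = 0.10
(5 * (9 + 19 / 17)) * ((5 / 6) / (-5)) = -430 / 51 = -8.43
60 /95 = 12 /19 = 0.63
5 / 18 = 0.28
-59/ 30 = -1.97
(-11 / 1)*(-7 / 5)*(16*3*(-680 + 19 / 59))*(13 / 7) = -933061.91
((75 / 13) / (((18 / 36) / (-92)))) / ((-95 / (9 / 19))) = 24840 / 4693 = 5.29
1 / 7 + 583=4082 / 7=583.14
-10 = -10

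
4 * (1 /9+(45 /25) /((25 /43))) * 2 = 28864 /1125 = 25.66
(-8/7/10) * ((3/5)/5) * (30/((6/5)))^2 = -60/7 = -8.57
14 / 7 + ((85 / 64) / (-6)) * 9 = 1 / 128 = 0.01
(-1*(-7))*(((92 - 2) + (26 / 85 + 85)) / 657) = 34769 / 18615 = 1.87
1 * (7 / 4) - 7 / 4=0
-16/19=-0.84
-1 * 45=-45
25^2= 625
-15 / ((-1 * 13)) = 15 / 13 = 1.15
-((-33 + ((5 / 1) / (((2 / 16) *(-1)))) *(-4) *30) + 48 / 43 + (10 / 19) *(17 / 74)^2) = -10666080773 / 2236946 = -4768.14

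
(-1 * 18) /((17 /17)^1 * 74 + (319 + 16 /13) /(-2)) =468 /2239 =0.21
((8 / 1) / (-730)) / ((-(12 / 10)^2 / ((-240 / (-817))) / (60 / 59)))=8000 / 3518819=0.00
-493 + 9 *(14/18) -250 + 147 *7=293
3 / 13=0.23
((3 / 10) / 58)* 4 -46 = -6667 / 145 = -45.98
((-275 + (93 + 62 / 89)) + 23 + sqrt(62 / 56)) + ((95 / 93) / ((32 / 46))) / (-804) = -16855597793 / 106475328 + sqrt(217) / 14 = -157.25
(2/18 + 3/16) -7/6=-125/144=-0.87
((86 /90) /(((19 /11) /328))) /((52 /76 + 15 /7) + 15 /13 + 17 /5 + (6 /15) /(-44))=310598288 /12618423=24.61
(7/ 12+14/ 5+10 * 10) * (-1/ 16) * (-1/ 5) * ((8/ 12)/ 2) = 6203/ 14400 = 0.43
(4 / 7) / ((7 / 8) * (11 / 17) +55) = 544 / 52899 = 0.01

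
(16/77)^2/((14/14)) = 256/5929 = 0.04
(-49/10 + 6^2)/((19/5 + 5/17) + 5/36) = 95166/12953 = 7.35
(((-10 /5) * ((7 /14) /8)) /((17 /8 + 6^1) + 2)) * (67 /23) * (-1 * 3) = 67 /621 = 0.11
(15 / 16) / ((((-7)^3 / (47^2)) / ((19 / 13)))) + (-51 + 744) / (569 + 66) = -350332383 / 45303440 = -7.73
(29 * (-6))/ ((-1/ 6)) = 1044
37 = 37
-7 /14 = -1 /2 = -0.50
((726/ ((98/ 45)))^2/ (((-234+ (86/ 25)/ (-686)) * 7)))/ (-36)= 1.88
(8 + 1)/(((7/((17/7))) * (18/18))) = 153/49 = 3.12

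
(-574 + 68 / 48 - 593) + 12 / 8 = -13969 / 12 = -1164.08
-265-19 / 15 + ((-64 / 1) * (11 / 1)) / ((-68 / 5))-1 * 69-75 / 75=-72548 / 255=-284.50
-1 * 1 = -1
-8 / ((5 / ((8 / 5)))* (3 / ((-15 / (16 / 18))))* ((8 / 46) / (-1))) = -414 / 5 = -82.80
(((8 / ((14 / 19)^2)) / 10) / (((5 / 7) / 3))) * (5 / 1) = 30.94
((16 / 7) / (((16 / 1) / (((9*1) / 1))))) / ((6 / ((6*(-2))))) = -18 / 7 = -2.57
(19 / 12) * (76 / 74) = 361 / 222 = 1.63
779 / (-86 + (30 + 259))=779 / 203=3.84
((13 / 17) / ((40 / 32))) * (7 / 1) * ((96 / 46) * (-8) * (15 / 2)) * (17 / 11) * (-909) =190584576 / 253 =753298.72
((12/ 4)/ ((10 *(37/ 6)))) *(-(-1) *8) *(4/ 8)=36/ 185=0.19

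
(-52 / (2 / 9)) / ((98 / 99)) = -11583 / 49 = -236.39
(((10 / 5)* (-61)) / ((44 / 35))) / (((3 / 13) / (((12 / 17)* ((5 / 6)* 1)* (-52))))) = 12863.28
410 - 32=378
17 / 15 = 1.13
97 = 97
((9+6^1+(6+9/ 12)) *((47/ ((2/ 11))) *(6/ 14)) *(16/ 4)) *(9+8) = 2293929/ 14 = 163852.07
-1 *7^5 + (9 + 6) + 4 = -16788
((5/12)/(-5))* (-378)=31.50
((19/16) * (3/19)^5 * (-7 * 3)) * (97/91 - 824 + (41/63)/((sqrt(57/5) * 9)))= 54592623/27106768 - 123 * sqrt(285)/39617584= 2.01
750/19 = 39.47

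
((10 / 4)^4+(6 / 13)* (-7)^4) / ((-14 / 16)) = -238621 / 182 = -1311.10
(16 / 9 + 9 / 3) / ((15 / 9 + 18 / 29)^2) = 36163 / 39601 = 0.91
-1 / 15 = -0.07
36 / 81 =4 / 9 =0.44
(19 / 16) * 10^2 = 475 / 4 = 118.75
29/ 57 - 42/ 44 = -559/ 1254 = -0.45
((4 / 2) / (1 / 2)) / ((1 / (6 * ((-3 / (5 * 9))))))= -8 / 5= -1.60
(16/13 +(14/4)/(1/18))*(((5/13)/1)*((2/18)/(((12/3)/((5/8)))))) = 20875/48672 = 0.43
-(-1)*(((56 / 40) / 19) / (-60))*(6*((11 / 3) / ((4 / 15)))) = -77 / 760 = -0.10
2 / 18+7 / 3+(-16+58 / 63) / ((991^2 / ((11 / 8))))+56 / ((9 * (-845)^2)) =431955726913783 / 176710057278300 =2.44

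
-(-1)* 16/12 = 4/3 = 1.33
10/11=0.91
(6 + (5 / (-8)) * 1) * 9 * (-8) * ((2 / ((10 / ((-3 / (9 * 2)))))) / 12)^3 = 43 / 5184000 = 0.00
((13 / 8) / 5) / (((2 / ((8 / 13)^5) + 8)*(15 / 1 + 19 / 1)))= 13312 / 42701025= 0.00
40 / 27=1.48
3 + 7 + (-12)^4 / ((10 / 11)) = 114098 / 5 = 22819.60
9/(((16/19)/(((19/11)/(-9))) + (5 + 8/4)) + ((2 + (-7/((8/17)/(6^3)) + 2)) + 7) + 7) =-3249/1152452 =-0.00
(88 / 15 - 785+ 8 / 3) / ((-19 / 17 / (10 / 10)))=10421 / 15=694.73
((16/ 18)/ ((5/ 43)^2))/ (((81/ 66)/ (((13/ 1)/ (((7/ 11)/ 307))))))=14286439024/ 42525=335953.89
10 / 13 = 0.77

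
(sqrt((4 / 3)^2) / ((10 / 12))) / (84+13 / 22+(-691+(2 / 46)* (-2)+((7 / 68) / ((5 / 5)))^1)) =-137632 / 52161935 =-0.00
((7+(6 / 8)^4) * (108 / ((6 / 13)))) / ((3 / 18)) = 657423 / 64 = 10272.23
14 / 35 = 2 / 5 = 0.40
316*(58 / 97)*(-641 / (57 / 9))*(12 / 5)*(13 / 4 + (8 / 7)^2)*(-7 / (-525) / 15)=-552167656 / 2970625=-185.88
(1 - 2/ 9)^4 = 2401/ 6561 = 0.37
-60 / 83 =-0.72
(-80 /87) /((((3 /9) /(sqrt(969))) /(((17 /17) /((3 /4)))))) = -320 * sqrt(969) /87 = -114.50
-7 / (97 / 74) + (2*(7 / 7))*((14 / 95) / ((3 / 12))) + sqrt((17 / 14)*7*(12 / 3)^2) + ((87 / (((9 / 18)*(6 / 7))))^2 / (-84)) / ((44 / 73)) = -3980402153 / 4865520 + 2*sqrt(34) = -806.42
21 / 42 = 1 / 2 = 0.50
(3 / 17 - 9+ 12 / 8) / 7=-249 / 238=-1.05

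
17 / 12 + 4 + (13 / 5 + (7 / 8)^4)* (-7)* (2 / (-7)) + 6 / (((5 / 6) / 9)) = 470563 / 6144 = 76.59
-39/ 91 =-3/ 7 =-0.43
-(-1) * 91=91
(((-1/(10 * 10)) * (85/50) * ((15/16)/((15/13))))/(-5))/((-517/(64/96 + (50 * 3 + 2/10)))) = -500123/620400000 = -0.00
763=763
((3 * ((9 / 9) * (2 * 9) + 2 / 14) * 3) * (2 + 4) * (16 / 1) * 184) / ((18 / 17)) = 19068288 / 7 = 2724041.14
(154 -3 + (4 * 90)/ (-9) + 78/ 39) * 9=1017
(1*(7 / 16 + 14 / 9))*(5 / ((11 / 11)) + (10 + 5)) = 1435 / 36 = 39.86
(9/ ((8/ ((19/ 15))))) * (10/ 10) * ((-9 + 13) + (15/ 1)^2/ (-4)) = -11913/ 160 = -74.46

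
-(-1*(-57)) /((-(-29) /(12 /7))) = -684 /203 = -3.37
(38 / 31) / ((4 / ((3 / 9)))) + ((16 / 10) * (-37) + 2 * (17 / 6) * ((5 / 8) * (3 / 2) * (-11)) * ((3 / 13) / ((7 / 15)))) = -59576483 / 677040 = -88.00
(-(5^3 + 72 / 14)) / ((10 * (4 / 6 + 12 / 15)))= -2733 / 308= -8.87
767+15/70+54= 11497/14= 821.21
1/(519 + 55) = 1/574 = 0.00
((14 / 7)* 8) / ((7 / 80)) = 1280 / 7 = 182.86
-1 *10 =-10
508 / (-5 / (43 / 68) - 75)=-21844 / 3565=-6.13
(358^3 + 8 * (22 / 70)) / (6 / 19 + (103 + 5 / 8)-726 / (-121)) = 244096041216 / 584885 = 417340.23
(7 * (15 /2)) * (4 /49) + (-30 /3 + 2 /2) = -33 /7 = -4.71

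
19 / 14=1.36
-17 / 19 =-0.89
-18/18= -1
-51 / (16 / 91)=-4641 / 16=-290.06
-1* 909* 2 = -1818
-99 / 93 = -33 / 31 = -1.06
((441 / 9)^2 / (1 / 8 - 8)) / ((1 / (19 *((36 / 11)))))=-208544 / 11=-18958.55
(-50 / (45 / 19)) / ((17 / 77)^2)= -1126510 / 2601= -433.11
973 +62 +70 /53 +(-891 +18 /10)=147.12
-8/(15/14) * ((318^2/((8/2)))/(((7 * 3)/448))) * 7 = -140944384/5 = -28188876.80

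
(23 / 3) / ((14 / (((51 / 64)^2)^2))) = 51866541 / 234881024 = 0.22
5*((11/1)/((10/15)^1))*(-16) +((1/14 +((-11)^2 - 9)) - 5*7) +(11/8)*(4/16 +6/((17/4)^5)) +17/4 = -393847981307/318047968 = -1238.33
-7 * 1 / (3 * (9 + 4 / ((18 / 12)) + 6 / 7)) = -49 / 263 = -0.19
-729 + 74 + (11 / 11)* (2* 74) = -507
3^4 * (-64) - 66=-5250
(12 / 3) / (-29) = -4 / 29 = -0.14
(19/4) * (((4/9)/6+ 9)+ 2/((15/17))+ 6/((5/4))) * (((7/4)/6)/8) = 289807/103680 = 2.80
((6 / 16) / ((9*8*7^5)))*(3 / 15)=1 / 16134720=0.00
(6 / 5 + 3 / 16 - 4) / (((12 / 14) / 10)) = -1463 / 48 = -30.48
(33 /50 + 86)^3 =81351594037 /125000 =650812.75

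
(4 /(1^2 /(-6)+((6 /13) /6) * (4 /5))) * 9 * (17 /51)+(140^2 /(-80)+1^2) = -14684 /41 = -358.15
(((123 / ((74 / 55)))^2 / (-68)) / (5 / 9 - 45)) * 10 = 82377405 / 2978944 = 27.65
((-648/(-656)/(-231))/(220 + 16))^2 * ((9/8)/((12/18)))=19683/35526558893056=0.00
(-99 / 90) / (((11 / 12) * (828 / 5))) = -1 / 138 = -0.01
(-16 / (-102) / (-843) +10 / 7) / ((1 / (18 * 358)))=307789784 / 33439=9204.52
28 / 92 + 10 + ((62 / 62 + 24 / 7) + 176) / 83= 166746 / 13363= 12.48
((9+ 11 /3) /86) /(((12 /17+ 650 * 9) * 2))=323 /25661196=0.00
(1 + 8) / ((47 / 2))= 18 / 47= 0.38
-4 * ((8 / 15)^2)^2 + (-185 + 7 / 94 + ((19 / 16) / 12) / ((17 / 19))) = -479279314099 / 2588760000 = -185.14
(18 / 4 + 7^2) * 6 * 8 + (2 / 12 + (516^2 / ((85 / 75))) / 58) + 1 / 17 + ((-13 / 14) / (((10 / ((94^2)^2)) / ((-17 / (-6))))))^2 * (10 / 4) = 2293371026256810143257 / 2174130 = 1054845398507361.63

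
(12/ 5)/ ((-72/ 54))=-9/ 5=-1.80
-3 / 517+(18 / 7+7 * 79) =2010592 / 3619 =555.57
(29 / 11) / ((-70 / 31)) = -899 / 770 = -1.17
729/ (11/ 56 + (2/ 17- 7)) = -694008/ 6365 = -109.04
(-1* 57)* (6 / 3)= -114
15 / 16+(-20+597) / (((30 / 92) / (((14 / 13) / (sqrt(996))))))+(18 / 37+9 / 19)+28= 336289 / 11248+185794* sqrt(249) / 48555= 90.28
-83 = -83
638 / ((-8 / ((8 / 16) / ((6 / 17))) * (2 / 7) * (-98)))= 5423 / 1344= 4.03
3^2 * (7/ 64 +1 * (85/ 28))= 28.31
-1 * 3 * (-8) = 24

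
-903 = -903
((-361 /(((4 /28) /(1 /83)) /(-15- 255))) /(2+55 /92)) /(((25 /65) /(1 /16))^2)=265206123 /3173920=83.56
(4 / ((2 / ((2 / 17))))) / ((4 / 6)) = 6 / 17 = 0.35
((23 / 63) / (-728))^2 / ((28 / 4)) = 529 / 14724545472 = 0.00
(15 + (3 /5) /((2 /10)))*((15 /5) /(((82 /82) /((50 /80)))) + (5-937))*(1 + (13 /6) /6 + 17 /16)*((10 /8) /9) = -12984545 /2304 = -5635.65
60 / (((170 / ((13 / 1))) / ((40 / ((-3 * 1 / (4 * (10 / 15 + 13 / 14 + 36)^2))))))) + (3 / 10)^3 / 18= -5185941257509 / 14994000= -345867.76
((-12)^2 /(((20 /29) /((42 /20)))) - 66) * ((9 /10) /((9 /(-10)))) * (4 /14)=-18624 /175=-106.42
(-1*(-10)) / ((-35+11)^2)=5 / 288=0.02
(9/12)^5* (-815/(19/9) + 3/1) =-884277/9728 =-90.90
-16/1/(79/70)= -1120/79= -14.18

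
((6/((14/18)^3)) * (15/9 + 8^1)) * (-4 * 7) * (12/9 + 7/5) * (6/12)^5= -288927/980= -294.82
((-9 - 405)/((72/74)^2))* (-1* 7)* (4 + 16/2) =220409/6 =36734.83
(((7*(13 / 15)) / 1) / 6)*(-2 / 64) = -91 / 2880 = -0.03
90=90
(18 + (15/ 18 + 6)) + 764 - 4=4709/ 6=784.83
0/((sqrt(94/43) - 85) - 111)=0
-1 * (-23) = 23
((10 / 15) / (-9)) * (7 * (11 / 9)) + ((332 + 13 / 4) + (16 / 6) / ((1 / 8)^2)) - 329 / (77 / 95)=1062505 / 10692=99.37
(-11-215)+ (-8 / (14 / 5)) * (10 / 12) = -4796 / 21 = -228.38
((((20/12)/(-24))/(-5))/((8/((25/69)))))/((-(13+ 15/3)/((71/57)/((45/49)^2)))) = -170471/3302964864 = -0.00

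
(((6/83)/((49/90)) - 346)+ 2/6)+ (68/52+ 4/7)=-54508114/158613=-343.65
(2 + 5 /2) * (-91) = -819 /2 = -409.50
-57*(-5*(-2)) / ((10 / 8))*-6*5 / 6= 2280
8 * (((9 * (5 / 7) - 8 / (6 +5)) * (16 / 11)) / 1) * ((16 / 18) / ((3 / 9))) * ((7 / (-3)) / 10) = -224768 / 5445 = -41.28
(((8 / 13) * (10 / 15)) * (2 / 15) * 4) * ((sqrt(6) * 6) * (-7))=-1792 * sqrt(6) / 195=-22.51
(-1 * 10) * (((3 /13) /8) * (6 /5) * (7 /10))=-63 /260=-0.24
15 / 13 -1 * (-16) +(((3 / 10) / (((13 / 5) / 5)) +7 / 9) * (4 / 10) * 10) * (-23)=-107.48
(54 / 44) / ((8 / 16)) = 27 / 11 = 2.45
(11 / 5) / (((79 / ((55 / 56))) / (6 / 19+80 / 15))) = 2783 / 18012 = 0.15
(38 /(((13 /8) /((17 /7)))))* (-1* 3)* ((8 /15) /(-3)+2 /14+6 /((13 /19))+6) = -311821616 /124215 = -2510.34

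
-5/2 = -2.50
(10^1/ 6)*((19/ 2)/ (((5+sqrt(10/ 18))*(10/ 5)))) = 285/ 176 - 19*sqrt(5)/ 176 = 1.38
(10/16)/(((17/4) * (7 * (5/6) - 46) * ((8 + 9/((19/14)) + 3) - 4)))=-285/1061123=-0.00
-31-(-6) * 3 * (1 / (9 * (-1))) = -33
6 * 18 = 108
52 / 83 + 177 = 14743 / 83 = 177.63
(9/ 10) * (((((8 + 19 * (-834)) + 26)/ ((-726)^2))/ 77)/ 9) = -3953/ 101462130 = -0.00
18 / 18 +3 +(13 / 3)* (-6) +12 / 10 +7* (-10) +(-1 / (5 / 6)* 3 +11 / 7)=-3249 / 35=-92.83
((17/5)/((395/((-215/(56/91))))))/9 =-9503/28440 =-0.33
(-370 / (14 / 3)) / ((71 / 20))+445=210065 / 497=422.67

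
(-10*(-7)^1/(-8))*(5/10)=-35/8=-4.38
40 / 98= 20 / 49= 0.41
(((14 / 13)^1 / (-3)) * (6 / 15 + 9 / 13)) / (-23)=994 / 58305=0.02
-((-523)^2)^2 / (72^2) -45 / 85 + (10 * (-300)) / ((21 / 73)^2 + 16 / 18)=-59284863988015753 / 4106852928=-14435594.61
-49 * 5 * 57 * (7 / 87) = -32585 / 29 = -1123.62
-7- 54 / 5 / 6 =-44 / 5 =-8.80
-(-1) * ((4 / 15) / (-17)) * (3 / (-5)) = 4 / 425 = 0.01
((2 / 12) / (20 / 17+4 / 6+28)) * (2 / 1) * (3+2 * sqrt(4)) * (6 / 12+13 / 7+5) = 1751 / 3044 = 0.58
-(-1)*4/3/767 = 4/2301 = 0.00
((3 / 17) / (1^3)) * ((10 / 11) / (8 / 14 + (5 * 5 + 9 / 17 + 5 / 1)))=210 / 40711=0.01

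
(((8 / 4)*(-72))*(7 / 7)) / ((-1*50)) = 72 / 25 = 2.88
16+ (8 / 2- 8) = 12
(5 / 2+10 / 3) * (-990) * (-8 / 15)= 3080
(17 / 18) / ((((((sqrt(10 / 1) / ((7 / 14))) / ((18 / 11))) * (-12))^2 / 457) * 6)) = 7769 / 232320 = 0.03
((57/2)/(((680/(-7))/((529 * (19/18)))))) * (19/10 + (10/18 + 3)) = -656360453/734400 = -893.74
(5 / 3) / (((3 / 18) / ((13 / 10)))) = 13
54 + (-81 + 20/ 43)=-1141/ 43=-26.53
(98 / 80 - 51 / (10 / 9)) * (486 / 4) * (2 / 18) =-48249 / 80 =-603.11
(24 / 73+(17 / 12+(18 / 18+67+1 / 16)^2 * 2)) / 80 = 259765627 / 2242560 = 115.83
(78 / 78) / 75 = 1 / 75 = 0.01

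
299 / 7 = 42.71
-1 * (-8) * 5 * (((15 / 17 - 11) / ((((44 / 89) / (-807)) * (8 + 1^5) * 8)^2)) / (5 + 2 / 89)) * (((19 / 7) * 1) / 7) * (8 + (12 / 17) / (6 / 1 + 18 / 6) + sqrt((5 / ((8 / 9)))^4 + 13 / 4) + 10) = -208385089489765 * sqrt(4113937) / 830444009472 - 96065526254781665 / 330880035024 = -799295.10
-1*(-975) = 975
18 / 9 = 2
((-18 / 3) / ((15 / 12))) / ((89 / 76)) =-1824 / 445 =-4.10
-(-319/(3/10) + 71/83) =264557/249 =1062.48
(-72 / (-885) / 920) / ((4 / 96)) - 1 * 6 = -203478 / 33925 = -6.00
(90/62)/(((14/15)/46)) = 15525/217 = 71.54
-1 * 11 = -11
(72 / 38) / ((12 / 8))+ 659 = 12545 / 19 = 660.26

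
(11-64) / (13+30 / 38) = -1007 / 262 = -3.84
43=43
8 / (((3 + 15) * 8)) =0.06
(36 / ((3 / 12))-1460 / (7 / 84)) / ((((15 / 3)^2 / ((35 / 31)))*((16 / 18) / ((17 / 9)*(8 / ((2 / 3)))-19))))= -501732 / 155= -3236.98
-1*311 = -311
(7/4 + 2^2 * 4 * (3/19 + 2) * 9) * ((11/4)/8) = 261239/2432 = 107.42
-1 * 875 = -875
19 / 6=3.17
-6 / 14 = -3 / 7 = -0.43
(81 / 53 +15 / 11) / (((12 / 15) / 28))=59010 / 583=101.22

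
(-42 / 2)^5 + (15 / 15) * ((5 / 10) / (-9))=-73513819 / 18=-4084101.06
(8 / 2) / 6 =0.67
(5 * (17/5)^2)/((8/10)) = 289/4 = 72.25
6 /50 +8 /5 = 43 /25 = 1.72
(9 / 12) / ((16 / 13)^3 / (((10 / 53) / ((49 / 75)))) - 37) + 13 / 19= 1261604513 / 1912518644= 0.66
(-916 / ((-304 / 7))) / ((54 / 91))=145873 / 4104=35.54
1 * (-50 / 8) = -25 / 4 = -6.25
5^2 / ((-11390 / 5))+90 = 89.99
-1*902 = -902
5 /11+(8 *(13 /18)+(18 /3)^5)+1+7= 771233 /99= 7790.23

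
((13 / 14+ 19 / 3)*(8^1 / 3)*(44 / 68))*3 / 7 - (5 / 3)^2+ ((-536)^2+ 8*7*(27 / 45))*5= 1436650.59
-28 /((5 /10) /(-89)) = 4984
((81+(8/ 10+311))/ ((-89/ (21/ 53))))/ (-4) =10311/ 23585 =0.44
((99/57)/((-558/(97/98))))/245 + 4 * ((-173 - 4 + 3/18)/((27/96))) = -1920581806723/763662060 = -2514.96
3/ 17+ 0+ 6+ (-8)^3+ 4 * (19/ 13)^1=-110495/ 221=-499.98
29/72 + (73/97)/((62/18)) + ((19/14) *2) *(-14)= -8092645/216504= -37.38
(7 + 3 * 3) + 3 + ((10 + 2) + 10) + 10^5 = 100041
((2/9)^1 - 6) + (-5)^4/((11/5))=27553/99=278.31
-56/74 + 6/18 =-47/111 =-0.42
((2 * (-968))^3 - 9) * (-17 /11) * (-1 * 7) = -863501349935 /11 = -78500122721.36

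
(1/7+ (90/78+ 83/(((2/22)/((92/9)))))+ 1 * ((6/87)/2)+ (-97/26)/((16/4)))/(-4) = -1773399269/760032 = -2333.32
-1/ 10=-0.10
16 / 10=1.60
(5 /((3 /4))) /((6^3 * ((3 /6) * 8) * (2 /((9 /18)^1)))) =5 /2592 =0.00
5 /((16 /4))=5 /4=1.25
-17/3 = -5.67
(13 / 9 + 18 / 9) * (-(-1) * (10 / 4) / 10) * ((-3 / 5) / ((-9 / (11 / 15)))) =341 / 8100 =0.04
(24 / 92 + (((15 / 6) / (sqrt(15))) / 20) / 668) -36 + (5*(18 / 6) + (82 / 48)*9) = -987 / 184 + sqrt(15) / 80160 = -5.36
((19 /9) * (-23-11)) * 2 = -1292 /9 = -143.56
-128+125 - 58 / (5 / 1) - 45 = -298 / 5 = -59.60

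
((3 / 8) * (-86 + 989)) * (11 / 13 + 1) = 8127 / 13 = 625.15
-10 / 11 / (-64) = 5 / 352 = 0.01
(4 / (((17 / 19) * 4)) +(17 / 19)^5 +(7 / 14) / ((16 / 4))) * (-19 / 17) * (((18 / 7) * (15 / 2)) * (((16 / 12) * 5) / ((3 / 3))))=-137601288675 / 527278766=-260.96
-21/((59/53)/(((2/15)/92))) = -371/13570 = -0.03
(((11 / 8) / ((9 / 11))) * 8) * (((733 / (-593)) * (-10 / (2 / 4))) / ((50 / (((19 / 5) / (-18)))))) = -1.40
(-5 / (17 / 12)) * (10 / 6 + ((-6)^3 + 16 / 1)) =700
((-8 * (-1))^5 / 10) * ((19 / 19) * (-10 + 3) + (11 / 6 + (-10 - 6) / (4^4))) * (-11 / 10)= 1413632 / 75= 18848.43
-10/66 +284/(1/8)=74971/33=2271.85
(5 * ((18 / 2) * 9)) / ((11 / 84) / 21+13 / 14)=714420 / 1649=433.24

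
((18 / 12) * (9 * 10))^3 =2460375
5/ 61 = 0.08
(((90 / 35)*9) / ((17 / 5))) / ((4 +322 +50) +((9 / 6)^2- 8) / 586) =1898640 / 104877199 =0.02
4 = 4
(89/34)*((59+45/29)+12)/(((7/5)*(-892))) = -117035/769573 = -0.15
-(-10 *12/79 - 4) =436/79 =5.52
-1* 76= -76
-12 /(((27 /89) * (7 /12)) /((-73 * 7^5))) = 249588752 /3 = 83196250.67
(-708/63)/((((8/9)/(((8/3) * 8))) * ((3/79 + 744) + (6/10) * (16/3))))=-745760/2066113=-0.36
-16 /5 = -3.20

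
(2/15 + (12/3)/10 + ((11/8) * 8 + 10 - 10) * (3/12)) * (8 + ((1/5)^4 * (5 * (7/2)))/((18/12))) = 592379/22500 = 26.33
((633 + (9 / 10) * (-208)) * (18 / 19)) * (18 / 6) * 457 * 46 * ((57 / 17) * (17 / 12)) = 632583513 / 5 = 126516702.60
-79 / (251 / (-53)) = 4187 / 251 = 16.68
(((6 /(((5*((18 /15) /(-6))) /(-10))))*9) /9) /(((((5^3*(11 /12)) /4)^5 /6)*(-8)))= -2293235712 /982977294921875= -0.00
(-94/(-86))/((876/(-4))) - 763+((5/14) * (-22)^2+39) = -551.15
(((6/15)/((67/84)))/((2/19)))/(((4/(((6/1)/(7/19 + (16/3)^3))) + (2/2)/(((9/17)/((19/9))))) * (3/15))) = 2456244/10864921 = 0.23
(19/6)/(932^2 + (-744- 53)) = 19/5206962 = 0.00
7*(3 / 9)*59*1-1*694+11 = -1636 / 3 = -545.33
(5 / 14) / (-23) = -5 / 322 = -0.02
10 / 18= 5 / 9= 0.56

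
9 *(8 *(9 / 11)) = 648 / 11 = 58.91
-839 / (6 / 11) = -9229 / 6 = -1538.17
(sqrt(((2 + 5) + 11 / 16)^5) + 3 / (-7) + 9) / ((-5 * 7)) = -15129 * sqrt(123) / 35840 - 12 / 49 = -4.93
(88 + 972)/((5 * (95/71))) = 15052/95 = 158.44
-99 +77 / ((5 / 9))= 198 / 5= 39.60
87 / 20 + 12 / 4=147 / 20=7.35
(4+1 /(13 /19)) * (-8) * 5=-2840 /13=-218.46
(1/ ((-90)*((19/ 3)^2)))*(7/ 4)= -7/ 14440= -0.00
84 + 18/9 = 86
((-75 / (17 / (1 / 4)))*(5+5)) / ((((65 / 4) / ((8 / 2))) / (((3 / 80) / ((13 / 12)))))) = -270 / 2873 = -0.09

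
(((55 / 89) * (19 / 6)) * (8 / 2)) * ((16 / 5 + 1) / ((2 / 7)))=10241 / 89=115.07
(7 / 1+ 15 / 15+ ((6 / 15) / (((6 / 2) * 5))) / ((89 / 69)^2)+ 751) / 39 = 19.46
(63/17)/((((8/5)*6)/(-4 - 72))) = -1995/68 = -29.34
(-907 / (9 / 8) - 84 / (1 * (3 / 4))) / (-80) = 1033 / 90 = 11.48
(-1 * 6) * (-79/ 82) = 237/ 41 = 5.78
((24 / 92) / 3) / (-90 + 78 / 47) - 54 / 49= -2580695 / 2339652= -1.10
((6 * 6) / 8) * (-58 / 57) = -87 / 19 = -4.58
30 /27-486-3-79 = -5102 /9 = -566.89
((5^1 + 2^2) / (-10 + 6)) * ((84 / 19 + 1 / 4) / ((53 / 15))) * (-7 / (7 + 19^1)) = 335475 / 418912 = 0.80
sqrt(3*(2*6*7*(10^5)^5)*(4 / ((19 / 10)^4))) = 1200000000000000*sqrt(70) / 361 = 27811413624401.40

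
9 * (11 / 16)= 99 / 16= 6.19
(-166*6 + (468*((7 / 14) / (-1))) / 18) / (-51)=1009 / 51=19.78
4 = 4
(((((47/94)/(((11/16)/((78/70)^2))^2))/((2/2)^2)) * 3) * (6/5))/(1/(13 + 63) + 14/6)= 1215278318592/485714796875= 2.50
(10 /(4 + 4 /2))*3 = 5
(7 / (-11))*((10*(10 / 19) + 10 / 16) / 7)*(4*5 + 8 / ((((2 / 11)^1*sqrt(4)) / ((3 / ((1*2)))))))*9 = -426915 / 1672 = -255.33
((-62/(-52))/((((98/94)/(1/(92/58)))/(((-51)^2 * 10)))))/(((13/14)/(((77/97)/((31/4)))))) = 779935860/377039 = 2068.58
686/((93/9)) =2058/31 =66.39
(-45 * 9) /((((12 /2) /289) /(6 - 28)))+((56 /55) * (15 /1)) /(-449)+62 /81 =171691613345 /400059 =429165.73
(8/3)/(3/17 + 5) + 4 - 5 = -16/33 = -0.48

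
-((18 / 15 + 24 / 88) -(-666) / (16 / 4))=-18477 / 110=-167.97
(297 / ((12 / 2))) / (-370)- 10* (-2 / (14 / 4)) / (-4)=-8093 / 5180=-1.56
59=59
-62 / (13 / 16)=-992 / 13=-76.31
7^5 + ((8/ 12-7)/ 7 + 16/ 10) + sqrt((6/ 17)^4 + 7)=sqrt(585943)/ 289 + 1764808/ 105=16810.34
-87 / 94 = -0.93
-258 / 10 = -129 / 5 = -25.80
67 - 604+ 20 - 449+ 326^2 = 105310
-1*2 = -2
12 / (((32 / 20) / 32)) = 240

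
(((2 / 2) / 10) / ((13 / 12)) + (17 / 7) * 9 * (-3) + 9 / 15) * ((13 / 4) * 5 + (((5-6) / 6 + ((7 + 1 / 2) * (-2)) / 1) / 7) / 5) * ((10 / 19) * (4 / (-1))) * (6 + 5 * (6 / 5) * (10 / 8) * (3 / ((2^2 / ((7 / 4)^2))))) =26694567 / 532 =50177.76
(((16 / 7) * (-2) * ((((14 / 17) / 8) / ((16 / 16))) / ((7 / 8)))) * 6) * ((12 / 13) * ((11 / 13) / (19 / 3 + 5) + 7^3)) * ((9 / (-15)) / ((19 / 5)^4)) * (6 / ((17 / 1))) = 41373504000 / 39865049861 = 1.04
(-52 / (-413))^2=0.02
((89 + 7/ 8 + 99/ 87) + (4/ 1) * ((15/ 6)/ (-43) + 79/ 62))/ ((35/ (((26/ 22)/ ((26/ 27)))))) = 800565741/ 238127120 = 3.36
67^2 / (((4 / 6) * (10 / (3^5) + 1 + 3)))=3272481 / 1964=1666.23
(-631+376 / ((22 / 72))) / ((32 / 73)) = 481435 / 352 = 1367.71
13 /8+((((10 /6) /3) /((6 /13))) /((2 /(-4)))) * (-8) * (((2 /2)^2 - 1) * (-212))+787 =6309 /8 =788.62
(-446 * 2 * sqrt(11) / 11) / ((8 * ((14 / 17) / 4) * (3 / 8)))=-30328 * sqrt(11) / 231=-435.44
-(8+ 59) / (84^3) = -67 / 592704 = -0.00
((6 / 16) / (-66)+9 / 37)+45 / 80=2605 / 3256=0.80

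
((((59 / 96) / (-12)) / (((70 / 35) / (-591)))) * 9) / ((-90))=-1.51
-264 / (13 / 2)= -528 / 13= -40.62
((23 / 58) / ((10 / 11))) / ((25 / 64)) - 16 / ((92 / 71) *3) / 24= 1418497 / 1500750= 0.95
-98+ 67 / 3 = -227 / 3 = -75.67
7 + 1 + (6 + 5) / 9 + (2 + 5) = 16.22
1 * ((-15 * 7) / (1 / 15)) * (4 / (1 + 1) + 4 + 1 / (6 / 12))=-12600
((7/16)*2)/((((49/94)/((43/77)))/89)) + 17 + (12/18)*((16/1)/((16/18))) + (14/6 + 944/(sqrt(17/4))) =742271/6468 + 1888*sqrt(17)/17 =572.67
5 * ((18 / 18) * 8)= 40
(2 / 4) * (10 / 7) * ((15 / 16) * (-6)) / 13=-225 / 728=-0.31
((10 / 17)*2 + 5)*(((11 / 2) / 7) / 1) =165 / 34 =4.85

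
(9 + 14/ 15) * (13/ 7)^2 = 25181/ 735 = 34.26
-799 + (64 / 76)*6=-15085 / 19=-793.95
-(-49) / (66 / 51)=833 / 22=37.86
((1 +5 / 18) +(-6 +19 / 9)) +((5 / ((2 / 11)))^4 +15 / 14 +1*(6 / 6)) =576488831 / 1008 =571913.52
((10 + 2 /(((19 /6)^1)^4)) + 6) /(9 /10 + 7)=20877280 /10295359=2.03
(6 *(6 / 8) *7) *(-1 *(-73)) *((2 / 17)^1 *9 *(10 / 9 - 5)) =-160965 / 17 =-9468.53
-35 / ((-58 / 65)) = 2275 / 58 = 39.22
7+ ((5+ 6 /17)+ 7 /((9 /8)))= 2842 /153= 18.58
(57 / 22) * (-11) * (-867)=49419 / 2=24709.50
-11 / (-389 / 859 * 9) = 9449 / 3501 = 2.70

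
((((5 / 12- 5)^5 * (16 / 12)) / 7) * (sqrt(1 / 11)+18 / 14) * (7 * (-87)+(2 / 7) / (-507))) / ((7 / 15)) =494440982234375 * sqrt(11) / 10818033408+5438850804578125 / 8414025984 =797990.08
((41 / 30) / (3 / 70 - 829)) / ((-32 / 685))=0.04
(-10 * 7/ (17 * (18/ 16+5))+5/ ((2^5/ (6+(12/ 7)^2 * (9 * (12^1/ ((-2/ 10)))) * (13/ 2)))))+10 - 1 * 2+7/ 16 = -10682605/ 6664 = -1603.03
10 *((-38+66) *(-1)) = -280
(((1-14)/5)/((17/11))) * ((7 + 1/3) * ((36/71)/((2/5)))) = -18876/1207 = -15.64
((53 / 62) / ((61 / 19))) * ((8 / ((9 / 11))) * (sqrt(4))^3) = 354464 / 17019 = 20.83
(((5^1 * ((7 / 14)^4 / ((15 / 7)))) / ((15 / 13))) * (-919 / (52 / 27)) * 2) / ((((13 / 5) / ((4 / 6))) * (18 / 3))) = -5.15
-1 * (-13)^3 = 2197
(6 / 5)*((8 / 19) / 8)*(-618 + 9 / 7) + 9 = -19917 / 665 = -29.95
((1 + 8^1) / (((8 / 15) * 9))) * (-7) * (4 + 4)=-105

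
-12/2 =-6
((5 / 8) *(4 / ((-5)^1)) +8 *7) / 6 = 37 / 4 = 9.25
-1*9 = -9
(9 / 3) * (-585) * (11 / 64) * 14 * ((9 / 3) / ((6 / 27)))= -3648645 / 64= -57010.08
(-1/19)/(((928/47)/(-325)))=15275/17632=0.87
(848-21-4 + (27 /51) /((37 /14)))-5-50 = 483198 /629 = 768.20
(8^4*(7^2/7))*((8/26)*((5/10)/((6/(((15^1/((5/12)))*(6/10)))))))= 1032192/65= 15879.88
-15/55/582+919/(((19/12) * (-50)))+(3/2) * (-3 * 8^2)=-303698551/1013650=-299.61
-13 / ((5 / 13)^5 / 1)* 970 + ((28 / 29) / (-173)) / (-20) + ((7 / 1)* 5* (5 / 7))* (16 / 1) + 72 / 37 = -173776538157659 / 116018125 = -1497839.57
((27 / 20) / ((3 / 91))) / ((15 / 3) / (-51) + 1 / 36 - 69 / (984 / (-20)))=5137587 / 167135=30.74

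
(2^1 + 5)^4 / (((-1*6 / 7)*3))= -933.72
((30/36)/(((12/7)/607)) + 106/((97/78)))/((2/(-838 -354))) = -395753089/1746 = -226662.71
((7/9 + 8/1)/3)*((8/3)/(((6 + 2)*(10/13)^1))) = 1027/810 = 1.27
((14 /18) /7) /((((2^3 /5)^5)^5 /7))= 2086162567138671875 /340010386766614455386112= 0.00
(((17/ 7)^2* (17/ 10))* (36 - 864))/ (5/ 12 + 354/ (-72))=451996/ 245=1844.88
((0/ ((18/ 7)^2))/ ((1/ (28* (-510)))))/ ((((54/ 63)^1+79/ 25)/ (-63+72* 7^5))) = 0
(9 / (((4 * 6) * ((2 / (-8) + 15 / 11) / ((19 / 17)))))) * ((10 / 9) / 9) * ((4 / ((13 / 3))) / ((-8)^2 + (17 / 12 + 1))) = 16720 / 25892139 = 0.00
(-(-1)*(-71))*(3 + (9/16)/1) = -252.94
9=9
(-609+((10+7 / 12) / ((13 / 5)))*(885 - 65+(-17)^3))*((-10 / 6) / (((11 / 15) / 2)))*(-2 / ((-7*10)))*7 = 13470295 / 858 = 15699.64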